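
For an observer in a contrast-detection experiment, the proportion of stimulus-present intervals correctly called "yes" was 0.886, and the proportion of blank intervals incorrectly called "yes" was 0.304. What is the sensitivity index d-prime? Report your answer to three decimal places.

z(0.886) = 1.2055, z(0.304) = -0.5129
d' = z(H) − z(FA) = 1.2055 − (-0.5129) = 1.7184

d-prime = 1.718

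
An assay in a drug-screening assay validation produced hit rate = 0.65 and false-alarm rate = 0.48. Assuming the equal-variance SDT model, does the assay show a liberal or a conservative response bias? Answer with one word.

liberal

z(H) = 0.385, z(FA) = -0.050
c = −½·(z(H) + z(FA)) = -0.1675
c < 0 → liberal criterion (biased toward responding “yes”).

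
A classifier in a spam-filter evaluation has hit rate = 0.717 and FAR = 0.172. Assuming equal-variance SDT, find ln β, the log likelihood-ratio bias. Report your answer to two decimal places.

ln β = 0.28

z(H) = 0.574
z(FA) = -0.946
ln β = −½·[z(H)² − z(FA)²] = −0.5 × (0.329 − 0.895) = 0.283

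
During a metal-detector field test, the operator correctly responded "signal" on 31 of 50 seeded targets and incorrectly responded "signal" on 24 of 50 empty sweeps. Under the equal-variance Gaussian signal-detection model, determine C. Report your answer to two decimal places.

C = -0.13

H = 31/50 = 0.6200
FA = 24/50 = 0.4800
Φ⁻¹(H) = Φ⁻¹(0.6200) = 0.3055
Φ⁻¹(FA) = Φ⁻¹(0.4800) = -0.0502
c = −½·[z(H) + z(FA)] = −0.5 × (0.3055 + (-0.0502)) = -0.12765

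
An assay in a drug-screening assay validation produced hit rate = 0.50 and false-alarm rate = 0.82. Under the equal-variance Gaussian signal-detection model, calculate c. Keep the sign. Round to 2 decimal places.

c = -0.46

Φ⁻¹(H) = Φ⁻¹(0.50) = 0.0000
Φ⁻¹(FA) = Φ⁻¹(0.82) = 0.9154
c = −½·[z(H) + z(FA)] = −0.5 × (0.0000 + 0.9154) = -0.4577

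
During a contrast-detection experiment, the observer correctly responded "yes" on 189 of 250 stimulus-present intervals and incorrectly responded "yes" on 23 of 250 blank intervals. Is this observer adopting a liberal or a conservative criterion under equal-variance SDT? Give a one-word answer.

z(H) = 0.693, z(FA) = -1.329
c = −½·(z(H) + z(FA)) = 0.318
c > 0 → conservative criterion (biased toward responding “no”).

conservative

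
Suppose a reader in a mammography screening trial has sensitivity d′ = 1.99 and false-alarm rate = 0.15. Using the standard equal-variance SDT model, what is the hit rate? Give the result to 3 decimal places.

hit rate = 0.830

z(false-alarm rate) = z(0.15) = -1.0364
z(H) = z(FA) + d' = -1.0364 + 1.99 = 0.9536
hit rate = Φ(0.9536) = 0.8299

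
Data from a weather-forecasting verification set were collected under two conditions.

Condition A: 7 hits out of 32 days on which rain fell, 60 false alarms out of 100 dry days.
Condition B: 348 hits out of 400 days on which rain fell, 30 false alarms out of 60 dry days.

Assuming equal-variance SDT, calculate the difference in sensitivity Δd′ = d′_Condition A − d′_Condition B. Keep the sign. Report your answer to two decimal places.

Condition A: z(0.2188) = -0.776, z(0.6000) = 0.253, d' = -1.029
Condition B: z(0.8700) = 1.126, z(0.5000) = 0.000, d' = 1.126
Δd' = d'_Condition A − d'_Condition B = -1.029 − 1.126 = -2.155
Condition B has the higher sensitivity.

Δd′ = -2.16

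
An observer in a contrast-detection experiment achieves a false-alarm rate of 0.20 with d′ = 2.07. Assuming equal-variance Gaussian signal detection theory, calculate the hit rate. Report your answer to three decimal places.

z(false-alarm rate) = z(0.20) = -0.8416
z(H) = z(FA) + d' = -0.8416 + 2.07 = 1.2284
hit rate = Φ(1.2284) = 0.8904

hit rate = 0.890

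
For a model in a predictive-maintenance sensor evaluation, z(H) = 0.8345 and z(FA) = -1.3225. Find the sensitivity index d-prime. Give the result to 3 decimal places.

d' = z(H) − z(FA) = 0.8345 − (-1.3225) = 2.1570

d-prime = 2.157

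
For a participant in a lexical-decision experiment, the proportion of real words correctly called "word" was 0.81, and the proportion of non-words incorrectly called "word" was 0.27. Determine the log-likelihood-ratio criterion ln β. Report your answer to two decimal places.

z(H) = z(0.81) = 0.878
z(FA) = z(0.27) = -0.613
ln β = −½·[z(H)² − z(FA)²] = −0.5 × (0.771 − 0.376) = -0.1975

ln β = -0.20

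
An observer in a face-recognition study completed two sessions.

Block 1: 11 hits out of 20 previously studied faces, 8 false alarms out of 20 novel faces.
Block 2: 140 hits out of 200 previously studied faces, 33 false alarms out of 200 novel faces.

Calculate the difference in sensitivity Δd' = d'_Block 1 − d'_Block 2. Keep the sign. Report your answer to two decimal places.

Δd' = -1.12

Block 1: z(0.5500) = 0.126, z(0.4000) = -0.253, d' = 0.379
Block 2: z(0.7000) = 0.524, z(0.1650) = -0.974, d' = 1.498
Δd' = d'_Block 1 − d'_Block 2 = 0.379 − 1.498 = -1.119
Block 2 has the higher sensitivity.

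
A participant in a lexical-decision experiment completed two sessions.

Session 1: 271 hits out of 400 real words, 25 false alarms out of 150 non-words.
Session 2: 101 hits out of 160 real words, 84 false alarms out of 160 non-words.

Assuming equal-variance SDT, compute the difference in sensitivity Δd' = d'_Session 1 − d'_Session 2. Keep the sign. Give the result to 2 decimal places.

Session 1: z(0.6775) = 0.461, z(0.1667) = -0.967, d' = 1.428
Session 2: z(0.6312) = 0.335, z(0.5250) = 0.063, d' = 0.272
Δd' = d'_Session 1 − d'_Session 2 = 1.428 − 0.272 = 1.156
Session 1 has the higher sensitivity.

Δd' = 1.16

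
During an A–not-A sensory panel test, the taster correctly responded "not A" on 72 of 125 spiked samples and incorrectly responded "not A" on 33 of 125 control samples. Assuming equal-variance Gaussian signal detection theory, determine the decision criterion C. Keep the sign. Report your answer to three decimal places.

C = 0.220

H = 72/125 = 0.5760
FA = 33/125 = 0.2640
z(H) = 0.1917
z(FA) = -0.6311
c = −½·[z(H) + z(FA)] = −0.5 × (0.1917 + (-0.6311)) = 0.2197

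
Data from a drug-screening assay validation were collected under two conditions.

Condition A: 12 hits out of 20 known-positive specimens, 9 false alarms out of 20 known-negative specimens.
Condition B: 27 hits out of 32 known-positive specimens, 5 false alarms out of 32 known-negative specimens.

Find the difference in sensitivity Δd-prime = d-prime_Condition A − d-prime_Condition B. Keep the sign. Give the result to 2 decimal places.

Condition A: z(0.6000) = 0.253, z(0.4500) = -0.126, d' = 0.379
Condition B: z(0.8438) = 1.010, z(0.1562) = -1.010, d' = 2.020
Δd' = d'_Condition A − d'_Condition B = 0.379 − 2.020 = -1.641
Condition B has the higher sensitivity.

Δd-prime = -1.64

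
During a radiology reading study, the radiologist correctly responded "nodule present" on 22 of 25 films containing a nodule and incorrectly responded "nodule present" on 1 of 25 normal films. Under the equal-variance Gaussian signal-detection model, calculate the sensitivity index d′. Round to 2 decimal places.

H = 22/25 = 0.8800
FA = 1/25 = 0.0400
Φ⁻¹(H) = 1.1750
Φ⁻¹(FA) = -1.7507
d' = z(H) − z(FA) = 1.1750 − (-1.7507) = 2.9257

d′ = 2.93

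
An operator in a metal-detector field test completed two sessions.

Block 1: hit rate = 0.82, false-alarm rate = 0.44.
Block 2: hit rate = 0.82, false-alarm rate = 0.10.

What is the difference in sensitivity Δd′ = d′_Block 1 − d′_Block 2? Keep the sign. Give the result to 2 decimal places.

Block 1: z(0.82) = 0.915, z(0.44) = -0.151, d' = 1.066
Block 2: z(0.82) = 0.915, z(0.10) = -1.282, d' = 2.197
Δd' = d'_Block 1 − d'_Block 2 = 1.066 − 2.197 = -1.131
Block 2 has the higher sensitivity.

Δd′ = -1.13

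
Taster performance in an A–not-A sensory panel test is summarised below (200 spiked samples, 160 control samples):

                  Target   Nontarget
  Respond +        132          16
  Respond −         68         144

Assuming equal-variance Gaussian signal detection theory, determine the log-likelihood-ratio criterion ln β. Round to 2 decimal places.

H = 132/200 = 0.6600
FA = 16/160 = 0.1000
z(H) = z(0.6600) = 0.412
z(FA) = z(0.1000) = -1.282
ln β = −½·[z(H)² − z(FA)²] = −0.5 × (0.170 − 1.644) = 0.737

ln β = 0.74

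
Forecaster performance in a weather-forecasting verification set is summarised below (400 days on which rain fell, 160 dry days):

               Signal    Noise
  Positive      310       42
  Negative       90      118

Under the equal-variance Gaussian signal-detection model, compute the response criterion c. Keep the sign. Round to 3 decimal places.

c = -0.060

H = 310/400 = 0.7750
FA = 42/160 = 0.2625
Φ⁻¹(0.7750) = 0.7554, Φ⁻¹(0.2625) = -0.6357
c = −½·[z(H) + z(FA)] = −0.5 × (0.7554 + (-0.6357)) = -0.05985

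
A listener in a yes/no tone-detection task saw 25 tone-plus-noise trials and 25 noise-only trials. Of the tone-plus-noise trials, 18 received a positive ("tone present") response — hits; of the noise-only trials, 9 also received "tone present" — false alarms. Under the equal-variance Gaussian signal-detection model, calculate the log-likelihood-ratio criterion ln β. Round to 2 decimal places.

ln β = -0.11

H = 18/25 = 0.7200
FA = 9/25 = 0.3600
z(H) = 0.583
z(FA) = -0.358
ln β = −½·[z(H)² − z(FA)²] = −0.5 × (0.340 − 0.128) = -0.106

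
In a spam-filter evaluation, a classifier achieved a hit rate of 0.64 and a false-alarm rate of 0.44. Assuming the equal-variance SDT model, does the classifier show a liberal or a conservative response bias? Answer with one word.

z(H) = 0.358, z(FA) = -0.151
c = −½·(z(H) + z(FA)) = -0.1035
c < 0 → liberal criterion (biased toward responding “yes”).

liberal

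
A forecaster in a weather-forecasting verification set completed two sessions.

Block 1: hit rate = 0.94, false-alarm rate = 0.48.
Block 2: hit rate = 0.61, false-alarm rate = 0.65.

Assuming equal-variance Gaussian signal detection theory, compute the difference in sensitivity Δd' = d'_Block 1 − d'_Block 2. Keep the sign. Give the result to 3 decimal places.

Block 1: z(0.94) = 1.5548, z(0.48) = -0.0502, d' = 1.6050
Block 2: z(0.61) = 0.2793, z(0.65) = 0.3853, d' = -0.1060
Δd' = d'_Block 1 − d'_Block 2 = 1.6050 − (-0.1060) = 1.7110
Block 1 has the higher sensitivity.

Δd' = 1.711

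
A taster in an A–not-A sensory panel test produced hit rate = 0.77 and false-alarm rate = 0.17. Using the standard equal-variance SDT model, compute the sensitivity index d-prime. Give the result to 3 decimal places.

z(H) = z(0.77) = 0.7388
z(FA) = z(0.17) = -0.9542
d' = z(H) − z(FA) = 0.7388 − (-0.9542) = 1.6930

d-prime = 1.693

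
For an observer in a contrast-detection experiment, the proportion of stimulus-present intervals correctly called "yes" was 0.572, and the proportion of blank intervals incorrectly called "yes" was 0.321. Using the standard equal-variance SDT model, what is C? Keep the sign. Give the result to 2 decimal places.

C = 0.14

Φ⁻¹(H) = 0.1815
Φ⁻¹(FA) = -0.4649
c = −½·[z(H) + z(FA)] = −0.5 × (0.1815 + (-0.4649)) = 0.1417
c > 0: the observer has a conservative response bias.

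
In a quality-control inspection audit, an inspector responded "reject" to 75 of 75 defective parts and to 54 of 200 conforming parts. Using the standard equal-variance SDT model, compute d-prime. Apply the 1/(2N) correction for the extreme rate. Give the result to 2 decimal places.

The hit rate is 75/75 = 1, so apply the 1/(2N) correction: H → 1 − 1/(2·75) = 0.99333.
z(H) = z(0.99333) = 2.475
z(FA) = z(0.27000) = -0.613
d' = 2.475 − (-0.613) = 3.088

d-prime = 3.09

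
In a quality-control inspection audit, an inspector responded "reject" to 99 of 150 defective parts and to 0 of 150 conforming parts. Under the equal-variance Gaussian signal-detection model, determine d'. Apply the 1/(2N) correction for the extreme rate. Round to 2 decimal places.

The false-alarm rate is 0/150 = 0, so apply the 1/(2N) correction: FA → 1/(2·150) = 0.00333.
z(H) = z(0.66000) = 0.412
z(FA) = z(0.00333) = -2.713
d' = 0.412 − (-2.713) = 3.125

d' = 3.13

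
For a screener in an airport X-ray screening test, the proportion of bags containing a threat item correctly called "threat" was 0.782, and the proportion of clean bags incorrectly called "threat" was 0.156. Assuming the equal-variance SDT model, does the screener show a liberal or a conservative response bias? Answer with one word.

z(H) = 0.779, z(FA) = -1.011
c = −½·(z(H) + z(FA)) = 0.116
c > 0 → conservative criterion (biased toward responding “no”).

conservative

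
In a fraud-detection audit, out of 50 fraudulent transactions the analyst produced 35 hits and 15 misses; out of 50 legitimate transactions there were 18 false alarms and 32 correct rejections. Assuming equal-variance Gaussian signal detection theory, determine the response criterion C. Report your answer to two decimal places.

C = -0.08

H = 35/50 = 0.7000
FA = 18/50 = 0.3600
z(0.7000) = 0.524, z(0.3600) = -0.358
c = −½·[z(H) + z(FA)] = −0.5 × (0.524 + (-0.358)) = -0.083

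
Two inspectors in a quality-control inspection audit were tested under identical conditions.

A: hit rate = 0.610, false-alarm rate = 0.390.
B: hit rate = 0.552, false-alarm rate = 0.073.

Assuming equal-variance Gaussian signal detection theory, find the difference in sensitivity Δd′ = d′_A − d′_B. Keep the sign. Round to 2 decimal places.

A: z(0.610) = 0.279, z(0.390) = -0.279, d' = 0.558
B: z(0.552) = 0.131, z(0.073) = -1.454, d' = 1.585
Δd' = d'_A − d'_B = 0.558 − 1.585 = -1.027
B has the higher sensitivity.

Δd′ = -1.03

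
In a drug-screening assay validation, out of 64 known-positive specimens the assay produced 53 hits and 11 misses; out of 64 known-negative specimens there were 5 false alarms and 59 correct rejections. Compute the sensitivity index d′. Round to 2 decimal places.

d′ = 2.36

H = 53/64 = 0.8281
FA = 5/64 = 0.0781
z(0.8281) = 0.9467, z(0.0781) = -1.4180
d' = z(H) − z(FA) = 0.9467 − (-1.4180) = 2.3647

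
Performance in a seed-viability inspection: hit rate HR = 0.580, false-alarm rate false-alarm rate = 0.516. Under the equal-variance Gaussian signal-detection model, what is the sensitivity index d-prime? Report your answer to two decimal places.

d-prime = 0.16

z(H) = z(0.580) = 0.2019
z(FA) = z(0.516) = 0.0401
d' = z(H) − z(FA) = 0.2019 − 0.0401 = 0.1618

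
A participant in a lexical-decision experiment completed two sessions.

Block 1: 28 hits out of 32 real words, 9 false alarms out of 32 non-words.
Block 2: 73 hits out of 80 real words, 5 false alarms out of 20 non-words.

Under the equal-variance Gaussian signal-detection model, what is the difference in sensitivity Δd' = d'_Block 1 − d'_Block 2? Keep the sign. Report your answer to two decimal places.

Block 1: z(0.8750) = 1.150, z(0.2812) = -0.579, d' = 1.729
Block 2: z(0.9125) = 1.356, z(0.2500) = -0.674, d' = 2.030
Δd' = d'_Block 1 − d'_Block 2 = 1.729 − 2.030 = -0.301
Block 2 has the higher sensitivity.

Δd' = -0.30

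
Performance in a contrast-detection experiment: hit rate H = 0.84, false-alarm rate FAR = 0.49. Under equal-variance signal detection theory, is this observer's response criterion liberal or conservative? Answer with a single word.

liberal

z(H) = 0.994, z(FA) = -0.025
c = −½·(z(H) + z(FA)) = -0.4845
c < 0 → liberal criterion (biased toward responding “yes”).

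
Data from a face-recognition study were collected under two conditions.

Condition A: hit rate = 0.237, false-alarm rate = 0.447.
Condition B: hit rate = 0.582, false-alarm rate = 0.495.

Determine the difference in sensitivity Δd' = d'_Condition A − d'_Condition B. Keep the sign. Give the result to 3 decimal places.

Δd' = -0.802

Condition A: z(0.237) = -0.7160, z(0.447) = -0.1332, d' = -0.5828
Condition B: z(0.582) = 0.2070, z(0.495) = -0.0125, d' = 0.2195
Δd' = d'_Condition A − d'_Condition B = -0.5828 − 0.2195 = -0.8023
Condition B has the higher sensitivity.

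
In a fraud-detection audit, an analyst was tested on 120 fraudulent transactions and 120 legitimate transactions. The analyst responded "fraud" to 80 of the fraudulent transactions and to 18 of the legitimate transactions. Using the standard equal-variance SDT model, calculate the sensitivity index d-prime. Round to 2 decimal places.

H = 80/120 = 0.6667
FA = 18/120 = 0.1500
z(H) = 0.4308
z(FA) = -1.0364
d' = z(H) − z(FA) = 0.4308 − (-1.0364) = 1.4672

d-prime = 1.47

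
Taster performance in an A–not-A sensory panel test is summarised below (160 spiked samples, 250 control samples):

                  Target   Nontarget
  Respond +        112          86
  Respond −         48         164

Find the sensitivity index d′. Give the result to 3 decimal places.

d′ = 0.926

H = 112/160 = 0.7000
FA = 86/250 = 0.3440
Φ⁻¹(H) = 0.5244
Φ⁻¹(FA) = -0.4016
d' = z(H) − z(FA) = 0.5244 − (-0.4016) = 0.9260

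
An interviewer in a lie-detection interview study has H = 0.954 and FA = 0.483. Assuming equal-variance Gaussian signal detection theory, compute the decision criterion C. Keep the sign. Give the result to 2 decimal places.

Φ⁻¹(H) = Φ⁻¹(0.954) = 1.6849
Φ⁻¹(FA) = Φ⁻¹(0.483) = -0.0426
c = −½·[z(H) + z(FA)] = −0.5 × (1.6849 + (-0.0426)) = -0.82115
c < 0: the interviewer has a liberal response bias.

C = -0.82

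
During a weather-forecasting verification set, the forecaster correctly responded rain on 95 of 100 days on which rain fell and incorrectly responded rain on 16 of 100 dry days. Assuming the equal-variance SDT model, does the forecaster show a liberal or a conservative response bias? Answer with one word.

z(H) = 1.645, z(FA) = -0.994
c = −½·(z(H) + z(FA)) = -0.3255
c < 0 → liberal criterion (biased toward responding “yes”).

liberal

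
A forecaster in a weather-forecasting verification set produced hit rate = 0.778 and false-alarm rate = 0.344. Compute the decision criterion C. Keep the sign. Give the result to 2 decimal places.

z(H) = 0.7655
z(FA) = -0.4016
c = −½·[z(H) + z(FA)] = −0.5 × (0.7655 + (-0.4016)) = -0.18195
c < 0: the forecaster has a liberal response bias.

C = -0.18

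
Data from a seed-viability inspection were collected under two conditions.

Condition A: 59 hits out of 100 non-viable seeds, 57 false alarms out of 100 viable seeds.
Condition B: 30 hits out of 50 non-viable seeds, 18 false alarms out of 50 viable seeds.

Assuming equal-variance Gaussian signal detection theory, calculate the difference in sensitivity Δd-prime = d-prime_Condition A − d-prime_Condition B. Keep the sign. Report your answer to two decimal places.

Condition A: z(0.5900) = 0.228, z(0.5700) = 0.176, d' = 0.052
Condition B: z(0.6000) = 0.253, z(0.3600) = -0.358, d' = 0.611
Δd' = d'_Condition A − d'_Condition B = 0.052 − 0.611 = -0.559
Condition B has the higher sensitivity.

Δd-prime = -0.56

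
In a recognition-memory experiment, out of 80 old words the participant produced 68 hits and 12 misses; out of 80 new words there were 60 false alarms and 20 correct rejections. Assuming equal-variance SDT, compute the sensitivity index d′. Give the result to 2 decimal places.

H = 68/80 = 0.8500
FA = 60/80 = 0.7500
z(0.8500) = 1.036, z(0.7500) = 0.674
d' = z(H) − z(FA) = 1.036 − 0.674 = 0.362

d′ = 0.36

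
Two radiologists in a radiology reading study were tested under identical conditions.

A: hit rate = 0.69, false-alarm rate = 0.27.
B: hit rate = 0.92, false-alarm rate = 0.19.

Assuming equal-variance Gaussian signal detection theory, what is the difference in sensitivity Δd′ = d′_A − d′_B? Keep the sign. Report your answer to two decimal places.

A: z(0.69) = 0.496, z(0.27) = -0.613, d' = 1.109
B: z(0.92) = 1.405, z(0.19) = -0.878, d' = 2.283
Δd' = d'_A − d'_B = 1.109 − 2.283 = -1.174
B has the higher sensitivity.

Δd′ = -1.17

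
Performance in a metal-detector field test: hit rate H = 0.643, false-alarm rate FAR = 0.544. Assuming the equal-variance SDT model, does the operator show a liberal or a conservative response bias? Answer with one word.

z(H) = 0.366, z(FA) = 0.111
c = −½·(z(H) + z(FA)) = -0.2385
c < 0 → liberal criterion (biased toward responding “yes”).

liberal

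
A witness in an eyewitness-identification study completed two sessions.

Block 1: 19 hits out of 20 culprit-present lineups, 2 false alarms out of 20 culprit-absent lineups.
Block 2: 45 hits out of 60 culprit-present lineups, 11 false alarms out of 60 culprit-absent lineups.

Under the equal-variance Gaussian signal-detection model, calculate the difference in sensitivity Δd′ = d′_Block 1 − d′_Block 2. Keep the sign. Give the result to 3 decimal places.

Block 1: z(0.9500) = 1.6449, z(0.1000) = -1.2816, d' = 2.9265
Block 2: z(0.7500) = 0.6745, z(0.1833) = -0.9029, d' = 1.5774
Δd' = d'_Block 1 − d'_Block 2 = 2.9265 − 1.5774 = 1.3491
Block 1 has the higher sensitivity.

Δd′ = 1.349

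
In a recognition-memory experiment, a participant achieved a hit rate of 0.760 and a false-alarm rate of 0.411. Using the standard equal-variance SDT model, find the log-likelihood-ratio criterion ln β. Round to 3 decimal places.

Φ⁻¹(H) = 0.7063
Φ⁻¹(FA) = -0.2250
ln β = −½·[z(H)² − z(FA)²] = −0.5 × (0.4989 − 0.0506) = -0.22415

ln β = -0.224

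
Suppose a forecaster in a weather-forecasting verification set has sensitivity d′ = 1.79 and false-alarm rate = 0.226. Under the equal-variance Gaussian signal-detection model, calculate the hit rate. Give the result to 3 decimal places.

z(false-alarm rate) = z(0.226) = -0.7521
z(H) = z(FA) + d' = -0.7521 + 1.79 = 1.0379
hit rate = Φ(1.0379) = 0.8503

hit rate = 0.850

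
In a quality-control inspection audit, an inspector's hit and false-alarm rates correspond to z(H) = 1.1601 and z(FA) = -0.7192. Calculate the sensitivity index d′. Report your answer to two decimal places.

d′ = 1.88

d' = z(H) − z(FA) = 1.1601 − (-0.7192) = 1.8793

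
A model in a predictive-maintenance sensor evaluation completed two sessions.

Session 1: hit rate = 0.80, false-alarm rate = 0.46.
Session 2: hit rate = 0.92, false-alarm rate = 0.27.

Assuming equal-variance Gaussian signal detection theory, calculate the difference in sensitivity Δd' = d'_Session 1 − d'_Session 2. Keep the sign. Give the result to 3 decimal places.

Δd' = -1.076

Session 1: z(0.80) = 0.8416, z(0.46) = -0.1004, d' = 0.9420
Session 2: z(0.92) = 1.4051, z(0.27) = -0.6128, d' = 2.0179
Δd' = d'_Session 1 − d'_Session 2 = 0.9420 − 2.0179 = -1.0759
Session 2 has the higher sensitivity.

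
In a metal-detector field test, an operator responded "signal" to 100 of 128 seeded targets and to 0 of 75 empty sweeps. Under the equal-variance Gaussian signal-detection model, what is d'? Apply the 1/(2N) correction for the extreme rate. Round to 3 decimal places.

d' = 3.251

The false-alarm rate is 0/75 = 0, so apply the 1/(2N) correction: FA → 1/(2·75) = 0.00667.
z(H) = z(0.78125) = 0.7764
z(FA) = z(0.00667) = -2.4746
d' = 0.7764 − (-2.4746) = 3.2510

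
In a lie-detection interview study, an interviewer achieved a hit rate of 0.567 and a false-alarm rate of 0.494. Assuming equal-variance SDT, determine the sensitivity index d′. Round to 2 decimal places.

d′ = 0.18

z(H) = z(0.567) = 0.169
z(FA) = z(0.494) = -0.015
d' = z(H) − z(FA) = 0.169 − (-0.015) = 0.184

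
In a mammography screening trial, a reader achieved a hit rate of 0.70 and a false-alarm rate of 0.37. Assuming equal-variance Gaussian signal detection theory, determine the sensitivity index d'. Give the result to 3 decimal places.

Φ⁻¹(H) = Φ⁻¹(0.70) = 0.5244
Φ⁻¹(FA) = Φ⁻¹(0.37) = -0.3319
d' = z(H) − z(FA) = 0.5244 − (-0.3319) = 0.8563

d' = 0.856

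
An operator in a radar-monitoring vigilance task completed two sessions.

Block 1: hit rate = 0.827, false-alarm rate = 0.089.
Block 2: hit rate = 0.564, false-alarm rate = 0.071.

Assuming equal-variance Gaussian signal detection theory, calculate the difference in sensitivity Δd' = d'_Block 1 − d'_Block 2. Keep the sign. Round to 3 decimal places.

Block 1: z(0.827) = 0.9424, z(0.089) = -1.3469, d' = 2.2893
Block 2: z(0.564) = 0.1611, z(0.071) = -1.4684, d' = 1.6295
Δd' = d'_Block 1 − d'_Block 2 = 2.2893 − 1.6295 = 0.6598
Block 1 has the higher sensitivity.

Δd' = 0.660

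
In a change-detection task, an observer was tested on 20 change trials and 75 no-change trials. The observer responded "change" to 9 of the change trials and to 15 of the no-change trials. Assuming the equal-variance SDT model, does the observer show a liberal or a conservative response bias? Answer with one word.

conservative

z(H) = -0.126, z(FA) = -0.842
c = −½·(z(H) + z(FA)) = 0.484
c > 0 → conservative criterion (biased toward responding “no”).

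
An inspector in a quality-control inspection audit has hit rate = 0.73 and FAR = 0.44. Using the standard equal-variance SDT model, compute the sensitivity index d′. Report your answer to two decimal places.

d′ = 0.76

z(H) = z(0.73) = 0.6128
z(FA) = z(0.44) = -0.1510
d' = z(H) − z(FA) = 0.6128 − (-0.1510) = 0.7638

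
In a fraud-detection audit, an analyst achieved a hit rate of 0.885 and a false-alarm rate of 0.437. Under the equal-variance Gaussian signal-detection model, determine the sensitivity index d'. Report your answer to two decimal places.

z(H) = 1.200
z(FA) = -0.159
d' = z(H) − z(FA) = 1.200 − (-0.159) = 1.359

d' = 1.36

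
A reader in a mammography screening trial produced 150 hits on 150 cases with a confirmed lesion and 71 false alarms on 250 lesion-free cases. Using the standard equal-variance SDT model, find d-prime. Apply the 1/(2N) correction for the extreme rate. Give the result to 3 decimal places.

The hit rate is 150/150 = 1, so apply the 1/(2N) correction: H → 1 − 1/(2·150) = 0.99667.
z(H) = z(0.99667) = 2.7134
z(FA) = z(0.28400) = -0.5710
d' = 2.7134 − (-0.5710) = 3.2844

d-prime = 3.284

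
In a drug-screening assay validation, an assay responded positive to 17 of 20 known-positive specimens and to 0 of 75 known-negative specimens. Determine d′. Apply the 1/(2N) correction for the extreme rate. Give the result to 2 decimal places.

The false-alarm rate is 0/75 = 0, so apply the 1/(2N) correction: FA → 1/(2·75) = 0.00667.
z(H) = z(0.85000) = 1.036
z(FA) = z(0.00667) = -2.475
d' = 1.036 − (-2.475) = 3.511

d′ = 3.51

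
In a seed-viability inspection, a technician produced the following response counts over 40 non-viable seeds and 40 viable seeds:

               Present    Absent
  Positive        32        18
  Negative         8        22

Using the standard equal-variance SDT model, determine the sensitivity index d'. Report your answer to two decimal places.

H = 32/40 = 0.8000
FA = 18/40 = 0.4500
Φ⁻¹(H) = Φ⁻¹(0.8000) = 0.8416
Φ⁻¹(FA) = Φ⁻¹(0.4500) = -0.1257
d' = z(H) − z(FA) = 0.8416 − (-0.1257) = 0.9673

d' = 0.97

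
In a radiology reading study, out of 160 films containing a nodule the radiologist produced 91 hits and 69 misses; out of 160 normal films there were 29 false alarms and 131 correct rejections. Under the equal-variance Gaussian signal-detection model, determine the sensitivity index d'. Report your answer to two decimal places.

H = 91/160 = 0.5687
FA = 29/160 = 0.1812
z(H) = z(0.5687) = 0.1731
z(FA) = z(0.1812) = -0.9108
d' = z(H) − z(FA) = 0.1731 − (-0.9108) = 1.0839

d' = 1.08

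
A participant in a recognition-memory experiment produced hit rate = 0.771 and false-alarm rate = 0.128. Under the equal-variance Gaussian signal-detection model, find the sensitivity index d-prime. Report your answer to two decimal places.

d-prime = 1.88

z(H) = z(0.771) = 0.742
z(FA) = z(0.128) = -1.136
d' = z(H) − z(FA) = 0.742 − (-1.136) = 1.878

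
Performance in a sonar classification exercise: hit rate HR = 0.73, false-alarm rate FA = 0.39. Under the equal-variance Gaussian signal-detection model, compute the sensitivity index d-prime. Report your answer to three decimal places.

z(H) = z(0.73) = 0.6128
z(FA) = z(0.39) = -0.2793
d' = z(H) − z(FA) = 0.6128 − (-0.2793) = 0.8921

d-prime = 0.892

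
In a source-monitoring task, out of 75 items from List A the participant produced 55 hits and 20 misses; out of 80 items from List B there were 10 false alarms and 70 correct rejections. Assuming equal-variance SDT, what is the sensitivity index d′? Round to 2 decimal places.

d′ = 1.77

H = 55/75 = 0.7333
FA = 10/80 = 0.1250
z(H) = 0.623
z(FA) = -1.150
d' = z(H) − z(FA) = 0.623 − (-1.150) = 1.773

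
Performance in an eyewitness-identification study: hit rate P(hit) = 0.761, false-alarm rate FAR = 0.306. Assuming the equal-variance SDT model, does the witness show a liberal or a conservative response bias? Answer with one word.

liberal

z(H) = 0.710, z(FA) = -0.507
c = −½·(z(H) + z(FA)) = -0.1015
c < 0 → liberal criterion (biased toward responding “yes”).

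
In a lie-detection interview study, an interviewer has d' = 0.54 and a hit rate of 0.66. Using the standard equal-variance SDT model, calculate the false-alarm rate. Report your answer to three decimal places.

z(hit rate) = z(0.66) = 0.4125
z(FA) = z(H) − d' = 0.4125 − 0.54 = -0.1275
false-alarm rate = Φ(-0.1275) = 0.4493

false-alarm rate = 0.449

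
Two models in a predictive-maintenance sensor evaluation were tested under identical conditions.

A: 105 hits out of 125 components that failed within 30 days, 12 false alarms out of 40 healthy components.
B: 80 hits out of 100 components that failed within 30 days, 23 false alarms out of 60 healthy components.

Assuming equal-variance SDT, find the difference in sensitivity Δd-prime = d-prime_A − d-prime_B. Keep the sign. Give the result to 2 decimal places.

A: z(0.8400) = 0.994, z(0.3000) = -0.524, d' = 1.518
B: z(0.8000) = 0.842, z(0.3833) = -0.297, d' = 1.139
Δd' = d'_A − d'_B = 1.518 − 1.139 = 0.379
A has the higher sensitivity.

Δd-prime = 0.38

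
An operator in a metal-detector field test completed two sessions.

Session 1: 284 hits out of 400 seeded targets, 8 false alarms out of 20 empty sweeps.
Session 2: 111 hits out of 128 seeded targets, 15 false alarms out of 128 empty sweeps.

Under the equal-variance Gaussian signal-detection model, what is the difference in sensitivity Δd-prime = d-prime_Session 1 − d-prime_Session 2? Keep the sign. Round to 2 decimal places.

Δd-prime = -1.50

Session 1: z(0.7100) = 0.553, z(0.4000) = -0.253, d' = 0.806
Session 2: z(0.8672) = 1.113, z(0.1172) = -1.189, d' = 2.302
Δd' = d'_Session 1 − d'_Session 2 = 0.806 − 2.302 = -1.496
Session 2 has the higher sensitivity.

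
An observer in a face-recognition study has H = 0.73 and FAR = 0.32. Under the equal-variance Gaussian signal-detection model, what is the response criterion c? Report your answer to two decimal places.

c = -0.07

z(0.73) = 0.613, z(0.32) = -0.468
c = −½·[z(H) + z(FA)] = −0.5 × (0.613 + (-0.468)) = -0.0725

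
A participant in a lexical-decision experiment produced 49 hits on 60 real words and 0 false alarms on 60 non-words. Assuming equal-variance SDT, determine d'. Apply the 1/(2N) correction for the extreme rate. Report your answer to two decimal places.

d' = 3.30

The false-alarm rate is 0/60 = 0, so apply the 1/(2N) correction: FA → 1/(2·60) = 0.00833.
z(H) = z(0.81667) = 0.903
z(FA) = z(0.00833) = -2.394
d' = 0.903 − (-2.394) = 3.297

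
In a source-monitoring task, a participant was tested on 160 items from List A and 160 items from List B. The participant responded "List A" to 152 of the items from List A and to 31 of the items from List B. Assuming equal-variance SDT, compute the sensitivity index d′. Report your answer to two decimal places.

d′ = 2.51

H = 152/160 = 0.9500
FA = 31/160 = 0.1938
z(H) = z(0.9500) = 1.6449
z(FA) = z(0.1938) = -0.8640
d' = z(H) − z(FA) = 1.6449 − (-0.8640) = 2.5089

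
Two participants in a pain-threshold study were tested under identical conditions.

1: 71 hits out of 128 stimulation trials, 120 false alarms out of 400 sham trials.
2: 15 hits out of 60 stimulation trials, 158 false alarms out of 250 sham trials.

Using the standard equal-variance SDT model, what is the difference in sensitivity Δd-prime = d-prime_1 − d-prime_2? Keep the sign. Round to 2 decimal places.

1: z(0.5547) = 0.138, z(0.3000) = -0.524, d' = 0.662
2: z(0.2500) = -0.674, z(0.6320) = 0.337, d' = -1.011
Δd' = d'_1 − d'_2 = 0.662 − (-1.011) = 1.673
1 has the higher sensitivity.

Δd-prime = 1.67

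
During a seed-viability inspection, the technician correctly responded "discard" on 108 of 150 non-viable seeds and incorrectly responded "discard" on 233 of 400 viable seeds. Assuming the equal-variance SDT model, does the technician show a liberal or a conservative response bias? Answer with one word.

liberal

z(H) = 0.583, z(FA) = 0.208
c = −½·(z(H) + z(FA)) = -0.3955
c < 0 → liberal criterion (biased toward responding “yes”).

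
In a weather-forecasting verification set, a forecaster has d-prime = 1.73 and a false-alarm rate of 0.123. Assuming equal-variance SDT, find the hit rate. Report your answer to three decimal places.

hit rate = 0.716

z(false-alarm rate) = z(0.123) = -1.1601
z(H) = z(FA) + d' = -1.1601 + 1.73 = 0.5699
hit rate = Φ(0.5699) = 0.7156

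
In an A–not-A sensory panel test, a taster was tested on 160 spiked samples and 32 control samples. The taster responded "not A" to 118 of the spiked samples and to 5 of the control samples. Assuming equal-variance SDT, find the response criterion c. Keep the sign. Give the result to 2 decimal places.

c = 0.19

H = 118/160 = 0.7375
FA = 5/32 = 0.1562
z(0.7375) = 0.636, z(0.1562) = -1.010
c = −½·[z(H) + z(FA)] = −0.5 × (0.636 + (-1.010)) = 0.187
c > 0: the taster has a conservative response bias.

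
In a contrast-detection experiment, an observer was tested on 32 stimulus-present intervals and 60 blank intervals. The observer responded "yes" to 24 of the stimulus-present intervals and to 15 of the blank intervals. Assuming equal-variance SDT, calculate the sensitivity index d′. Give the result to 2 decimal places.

H = 24/32 = 0.7500
FA = 15/60 = 0.2500
Φ⁻¹(H) = 0.6745
Φ⁻¹(FA) = -0.6745
d' = z(H) − z(FA) = 0.6745 − (-0.6745) = 1.3490

d′ = 1.35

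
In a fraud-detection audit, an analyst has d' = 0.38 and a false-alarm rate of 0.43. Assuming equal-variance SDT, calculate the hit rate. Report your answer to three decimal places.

hit rate = 0.581

z(false-alarm rate) = z(0.43) = -0.1764
z(H) = z(FA) + d' = -0.1764 + 0.38 = 0.2036
hit rate = Φ(0.2036) = 0.5807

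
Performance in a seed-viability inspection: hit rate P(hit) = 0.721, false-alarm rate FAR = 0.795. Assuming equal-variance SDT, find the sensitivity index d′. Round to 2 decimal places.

d′ = -0.24

Φ⁻¹(H) = 0.586
Φ⁻¹(FA) = 0.824
d' = z(H) − z(FA) = 0.586 − 0.824 = -0.238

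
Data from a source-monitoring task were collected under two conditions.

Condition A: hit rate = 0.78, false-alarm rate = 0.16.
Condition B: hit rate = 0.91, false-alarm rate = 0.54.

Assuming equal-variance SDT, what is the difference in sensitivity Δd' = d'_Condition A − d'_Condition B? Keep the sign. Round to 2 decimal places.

Condition A: z(0.78) = 0.772, z(0.16) = -0.994, d' = 1.766
Condition B: z(0.91) = 1.341, z(0.54) = 0.100, d' = 1.241
Δd' = d'_Condition A − d'_Condition B = 1.766 − 1.241 = 0.525
Condition A has the higher sensitivity.

Δd' = 0.53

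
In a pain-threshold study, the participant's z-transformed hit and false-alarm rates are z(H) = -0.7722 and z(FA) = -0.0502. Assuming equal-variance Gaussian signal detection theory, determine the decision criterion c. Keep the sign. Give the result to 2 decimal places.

c = −½·[z(H) + z(FA)] = −½·(-0.7722 + (-0.0502)) = 0.4112

c = 0.41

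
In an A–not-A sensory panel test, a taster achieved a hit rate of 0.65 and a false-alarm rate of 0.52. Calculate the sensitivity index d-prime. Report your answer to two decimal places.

d-prime = 0.34

z(H) = 0.385
z(FA) = 0.050
d' = z(H) − z(FA) = 0.385 − 0.050 = 0.335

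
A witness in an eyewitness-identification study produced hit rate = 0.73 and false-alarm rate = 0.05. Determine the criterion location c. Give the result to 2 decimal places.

c = 0.52

z(H) = 0.613
z(FA) = -1.645
c = −½·[z(H) + z(FA)] = −0.5 × (0.613 + (-1.645)) = 0.516
c > 0: the witness has a conservative response bias.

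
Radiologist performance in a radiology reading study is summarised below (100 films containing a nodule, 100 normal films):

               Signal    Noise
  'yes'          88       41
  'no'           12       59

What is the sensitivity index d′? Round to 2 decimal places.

d′ = 1.40

H = 88/100 = 0.8800
FA = 41/100 = 0.4100
Φ⁻¹(H) = Φ⁻¹(0.8800) = 1.175
Φ⁻¹(FA) = Φ⁻¹(0.4100) = -0.228
d' = z(H) − z(FA) = 1.175 − (-0.228) = 1.403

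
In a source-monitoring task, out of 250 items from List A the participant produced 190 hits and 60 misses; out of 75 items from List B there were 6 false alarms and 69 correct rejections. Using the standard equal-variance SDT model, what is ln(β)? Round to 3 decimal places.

ln β = 0.738

H = 190/250 = 0.7600
FA = 6/75 = 0.0800
z(0.7600) = 0.7063, z(0.0800) = -1.4051
ln β = −½·[z(H)² − z(FA)²] = −0.5 × (0.4989 − 1.9743) = 0.7377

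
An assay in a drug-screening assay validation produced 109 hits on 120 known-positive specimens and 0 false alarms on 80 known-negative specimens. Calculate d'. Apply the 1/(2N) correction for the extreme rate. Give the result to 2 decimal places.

The false-alarm rate is 0/80 = 0, so apply the 1/(2N) correction: FA → 1/(2·80) = 0.00625.
z(H) = z(0.90833) = 1.331
z(FA) = z(0.00625) = -2.498
d' = 1.331 − (-2.498) = 3.829

d' = 3.83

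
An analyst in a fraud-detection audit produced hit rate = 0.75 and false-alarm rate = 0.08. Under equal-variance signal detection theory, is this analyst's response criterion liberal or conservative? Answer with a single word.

conservative

z(H) = 0.674, z(FA) = -1.405
c = −½·(z(H) + z(FA)) = 0.3655
c > 0 → conservative criterion (biased toward responding “no”).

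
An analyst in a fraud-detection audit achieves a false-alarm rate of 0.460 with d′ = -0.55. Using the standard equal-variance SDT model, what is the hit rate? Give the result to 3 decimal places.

hit rate = 0.258

z(false-alarm rate) = z(0.460) = -0.1004
z(H) = z(FA) + d' = -0.1004 + (-0.55) = -0.6504
hit rate = Φ(-0.6504) = 0.2577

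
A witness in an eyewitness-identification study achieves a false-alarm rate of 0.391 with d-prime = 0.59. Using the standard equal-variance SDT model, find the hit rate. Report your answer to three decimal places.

z(false-alarm rate) = z(0.391) = -0.2767
z(H) = z(FA) + d' = -0.2767 + 0.59 = 0.3133
hit rate = Φ(0.3133) = 0.6230

hit rate = 0.623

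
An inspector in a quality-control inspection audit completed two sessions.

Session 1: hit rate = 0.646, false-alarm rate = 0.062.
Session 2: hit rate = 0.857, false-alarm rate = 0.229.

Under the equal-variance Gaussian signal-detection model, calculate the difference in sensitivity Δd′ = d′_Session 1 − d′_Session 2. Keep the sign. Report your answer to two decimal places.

Δd′ = 0.10

Session 1: z(0.646) = 0.375, z(0.062) = -1.538, d' = 1.913
Session 2: z(0.857) = 1.067, z(0.229) = -0.742, d' = 1.809
Δd' = d'_Session 1 − d'_Session 2 = 1.913 − 1.809 = 0.104
Session 1 has the higher sensitivity.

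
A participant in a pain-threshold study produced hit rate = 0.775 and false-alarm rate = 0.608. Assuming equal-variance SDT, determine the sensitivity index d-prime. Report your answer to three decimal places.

z(H) = z(0.775) = 0.7554
z(FA) = z(0.608) = 0.2741
d' = z(H) − z(FA) = 0.7554 − 0.2741 = 0.4813

d-prime = 0.481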